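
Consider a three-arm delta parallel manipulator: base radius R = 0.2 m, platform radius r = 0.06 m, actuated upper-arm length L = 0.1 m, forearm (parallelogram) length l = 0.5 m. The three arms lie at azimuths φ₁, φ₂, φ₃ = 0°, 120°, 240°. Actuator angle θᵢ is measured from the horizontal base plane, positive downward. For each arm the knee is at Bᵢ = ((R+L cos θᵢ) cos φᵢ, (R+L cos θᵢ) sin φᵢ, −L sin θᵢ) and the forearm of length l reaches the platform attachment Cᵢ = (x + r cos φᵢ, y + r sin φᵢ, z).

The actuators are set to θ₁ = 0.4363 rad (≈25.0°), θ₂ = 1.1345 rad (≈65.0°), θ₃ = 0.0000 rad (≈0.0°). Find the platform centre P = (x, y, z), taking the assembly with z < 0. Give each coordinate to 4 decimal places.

(0.0230, -0.1415, -0.4745)

arm 1 at φ=0.0°: (R−r)+L cos θ1 = 0.2306;  O1 = (0.2306, 0.0000, -0.0423)
φ2=120.0°: virtual centre (-0.0911, 0.1578, -0.0906), radius l
O3 = (0.2400·cos240.0°, 0.2400·sin240.0°, 0.0000) = (-0.1200, -0.2078, 0.0000)
subtract pairs → two planes through P
plane₁₂: -0.6435x+0.3157y+-0.0967z = -0.0135
Cramer: x(z) = 0.0098-0.0277z;  y(z) = -0.0229+0.2500z
quadratic in z: (1.0633)z²+(0.0853)z+(-0.1989)=0, √Δ=0.9238 → z ∈ {-0.4745, 0.3943}; z = -0.4745 (taking z<0)
x = 0.0230, y = -0.1415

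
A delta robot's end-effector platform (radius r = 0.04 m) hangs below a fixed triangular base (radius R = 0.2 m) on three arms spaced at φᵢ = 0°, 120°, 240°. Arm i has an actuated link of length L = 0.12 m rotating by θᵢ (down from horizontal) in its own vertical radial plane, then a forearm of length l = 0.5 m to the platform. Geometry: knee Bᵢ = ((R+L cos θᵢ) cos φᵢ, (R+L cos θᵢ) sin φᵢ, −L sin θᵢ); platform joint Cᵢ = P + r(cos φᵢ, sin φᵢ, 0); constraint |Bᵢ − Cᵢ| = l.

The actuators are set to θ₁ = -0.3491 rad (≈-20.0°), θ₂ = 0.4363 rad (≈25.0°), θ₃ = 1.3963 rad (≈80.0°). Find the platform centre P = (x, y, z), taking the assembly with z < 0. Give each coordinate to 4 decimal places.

arm 1 at φ=0.0°: ρ1 = 0.2728;  S1 = (0.2728, 0.0000, 0.0410)
φ2=120.0°: virtual centre (-0.1344, 0.2328, -0.0507), radius l
φ3=240.0°: virtual centre (-0.0904, -0.1566, -0.1182), radius l
eliminate P² terms by subtracting sphere 1 from 2 and 3
linear system: -0.8143x+0.4655y = -0.0013−-0.1835z; -0.7264x+-0.3132y = -0.0294−-0.3184z
Cramer: x(z) = 0.0238-0.3468z;  y(z) = 0.0388-0.2124z
into |P−S₁|² = l²: 1.1654z² + 0.0741z + -0.1848 = 0;  Δ = 0.8670;  z = -0.4313 or 0.3677 → z<0 root = -0.4313
x = 0.1733, y = 0.1304

(0.1733, 0.1304, -0.4313)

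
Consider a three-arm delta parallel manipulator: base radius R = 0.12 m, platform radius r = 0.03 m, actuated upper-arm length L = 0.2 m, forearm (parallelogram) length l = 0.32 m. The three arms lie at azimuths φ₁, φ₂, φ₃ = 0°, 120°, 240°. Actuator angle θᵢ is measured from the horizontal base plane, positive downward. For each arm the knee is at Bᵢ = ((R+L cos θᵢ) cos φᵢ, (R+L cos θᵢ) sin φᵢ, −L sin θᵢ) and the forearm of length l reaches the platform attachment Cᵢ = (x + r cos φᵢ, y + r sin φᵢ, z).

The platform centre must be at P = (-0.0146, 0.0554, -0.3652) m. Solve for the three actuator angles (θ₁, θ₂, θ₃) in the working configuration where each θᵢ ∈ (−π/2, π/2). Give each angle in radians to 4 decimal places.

arm 1 (φ=0.0°): x'=-0.0146, y'=0.0554
  A cos θ + B sin θ = C:  0.1046·cos θ + -0.3652·sin θ = -0.2125
  θ1 = atan2(B,A) + arccos(C/0.3799) = 0.8724
φ2=120.0° → target in arm frame (0.0553, -0.0151)
  e−x'=0.0347;  (l²−L²−(e−x')²−y'²−z²)/2L = -0.1810
  √(A²+B²)=0.3668;  θ2 = -1.4760+2.0868 ≈ 0.6108
rotate P by −φ3: (-0.0407, -0.0403, -0.3652)
  e−x'=0.1307;  (l²−L²−(e−x')²−y'²−z²)/2L = -0.2242
  γ=atan2(-0.3652,0.1307)=-1.2272;  ψ=arccos(-0.5780)=2.1871;  θ3=γ+ψ≈0.9599

θ₁ = 0.8724, θ₂ = 0.6108, θ₃ = 0.9599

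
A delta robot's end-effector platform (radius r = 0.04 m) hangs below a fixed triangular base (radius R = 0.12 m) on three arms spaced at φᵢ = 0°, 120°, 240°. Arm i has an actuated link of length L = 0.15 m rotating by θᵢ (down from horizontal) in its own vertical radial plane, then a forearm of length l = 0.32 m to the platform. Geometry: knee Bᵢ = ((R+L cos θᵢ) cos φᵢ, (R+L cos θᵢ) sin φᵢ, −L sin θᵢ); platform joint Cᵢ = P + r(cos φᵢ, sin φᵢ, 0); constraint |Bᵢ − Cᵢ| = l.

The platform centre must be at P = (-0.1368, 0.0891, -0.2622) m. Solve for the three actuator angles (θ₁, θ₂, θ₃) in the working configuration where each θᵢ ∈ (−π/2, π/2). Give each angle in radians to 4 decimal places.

arm 1 (φ=0.0°): x'=-0.1368, y'=0.0891
  e−x'=0.2168;  (l²−L²−(e−x')²−y'²−z²)/2L = -0.1460
  γ=atan2(-0.2622,0.2168)=-0.8799;  ψ=arccos(-0.4290)=2.0142;  θ1=γ+ψ≈1.1343
rotate P by −φ2: (0.1456, 0.0739, -0.2622)
  A=-0.0656, B=-0.2622, C=(l²−L²−A²−y'²−z²)/(2L)=0.0046
  √(A²+B²)=0.2703;  θ2 = -1.8158+1.5537 ≈ -0.2621
φ3=240.0° → target in arm frame (-0.0088, -0.1630)
  A cos θ + B sin θ = C:  0.0888·cos θ + -0.2622·sin θ = -0.0777
  γ=atan2(-0.2622,0.0888)=-1.2444;  ψ=arccos(-0.2806)=1.8552;  θ3=γ+ψ≈0.6109

θ₁ = 1.1343, θ₂ = -0.2621, θ₃ = 0.6109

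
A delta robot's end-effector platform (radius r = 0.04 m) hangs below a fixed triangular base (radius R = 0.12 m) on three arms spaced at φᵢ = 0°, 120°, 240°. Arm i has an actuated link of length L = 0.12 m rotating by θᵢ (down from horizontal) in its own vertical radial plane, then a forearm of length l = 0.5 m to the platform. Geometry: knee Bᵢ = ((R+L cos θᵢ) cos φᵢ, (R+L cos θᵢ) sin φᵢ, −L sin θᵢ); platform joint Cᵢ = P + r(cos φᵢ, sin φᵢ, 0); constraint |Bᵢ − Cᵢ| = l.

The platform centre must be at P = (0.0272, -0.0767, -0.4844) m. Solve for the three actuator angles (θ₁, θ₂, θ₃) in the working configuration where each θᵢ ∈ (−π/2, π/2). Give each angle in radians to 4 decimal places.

θ₁ = 0.1746, θ₂ = 0.5236, θ₃ = 0.0871

arm 1 (φ=0.0°): x'=0.0272, y'=-0.0767
  A cos θ + B sin θ = C:  0.0528·cos θ + -0.4844·sin θ = -0.0321
  θ1 = atan2(B,A) + arccos(C/0.4873) = 0.1746
arm 2 (φ=120.0°): x'=-0.0800, y'=0.0148
  A=0.1600, B=-0.4844, C=(l²−L²−A²−y'²−z²)/(2L)=-0.1036
  θ2 = atan2(B,A) + arccos(C/0.5101) = 0.5236
φ3=240.0° → target in arm frame (0.0528, 0.0619)
  A=0.0272, B=-0.4844, C=(l²−L²−A²−y'²−z²)/(2L)=-0.0151
  √(A²+B²)=0.4852;  θ3 = -1.5148+1.6018 ≈ 0.0871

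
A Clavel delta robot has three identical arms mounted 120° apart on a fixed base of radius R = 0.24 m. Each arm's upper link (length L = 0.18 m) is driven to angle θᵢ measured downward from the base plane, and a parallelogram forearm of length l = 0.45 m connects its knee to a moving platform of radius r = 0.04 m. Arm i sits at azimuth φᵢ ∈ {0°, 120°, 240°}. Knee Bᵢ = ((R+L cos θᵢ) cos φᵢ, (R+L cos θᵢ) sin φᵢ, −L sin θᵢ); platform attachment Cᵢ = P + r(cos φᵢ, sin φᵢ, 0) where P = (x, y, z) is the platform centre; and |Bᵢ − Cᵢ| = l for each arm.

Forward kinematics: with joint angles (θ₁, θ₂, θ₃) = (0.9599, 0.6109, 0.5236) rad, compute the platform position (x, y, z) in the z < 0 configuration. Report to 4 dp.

arm 1 at φ=0.0°: (R−r)+L cos θ1 = 0.3032;  centre 1 = (0.3032, 0.0000, -0.1474)
φ2=120.0°: virtual centre (-0.1737, 0.3009, -0.1032), radius l
centre 3 = (0.3559·cos240.0°, 0.3559·sin240.0°, -0.0900) = (-0.1779, -0.3082, -0.0900)
subtract pairs → two planes through P
linear system: -0.9539x+0.6018y = 0.0177−0.0884z; -0.9624x+-0.6164y = 0.0211−0.1149z
Cramer: x(z) = -0.0202+0.1059z;  y(z) = -0.0026+0.0210z
into |P−centre ₁|² = l²: 1.0117z² + 0.2263z + -0.0761 = 0;  Δ = 0.3593;  z = -0.4081 or 0.1844 → z<0 root = -0.4081
x = -0.0634, y = -0.0112

(-0.0634, -0.0112, -0.4081)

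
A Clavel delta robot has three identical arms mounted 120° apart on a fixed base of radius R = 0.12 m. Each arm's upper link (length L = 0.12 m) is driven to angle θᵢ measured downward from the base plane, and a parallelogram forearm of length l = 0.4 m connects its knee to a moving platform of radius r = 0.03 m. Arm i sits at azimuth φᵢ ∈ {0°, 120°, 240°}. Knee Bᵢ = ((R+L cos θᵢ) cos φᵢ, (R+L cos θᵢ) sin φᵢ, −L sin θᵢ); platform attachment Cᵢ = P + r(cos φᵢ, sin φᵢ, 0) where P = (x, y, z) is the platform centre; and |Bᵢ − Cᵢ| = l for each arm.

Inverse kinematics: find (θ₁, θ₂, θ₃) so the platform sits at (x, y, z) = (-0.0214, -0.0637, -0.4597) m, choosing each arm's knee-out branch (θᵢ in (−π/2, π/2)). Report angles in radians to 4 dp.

θ₁ = 1.0474, θ₂ = 1.1343, θ₃ = 0.6982

φ1=0.0° → target in arm frame (-0.0214, -0.0637)
  e−x'=0.1114;  (l²−L²−(e−x')²−y'²−z²)/2L = -0.3425
  θ1 = atan2(B,A) + arccos(C/0.4730) = 1.0474
rotate P by −φ2: (-0.0445, 0.0504, -0.4597)
  e−x'=0.1345;  (l²−L²−(e−x')²−y'²−z²)/2L = -0.3598
  √(A²+B²)=0.4790;  θ2 = -1.2862+2.4206 ≈ 1.1343
arm 3 (φ=240.0°): x'=0.0659, y'=0.0133
  A cos θ + B sin θ = C:  0.0241·cos θ + -0.4597·sin θ = -0.2770
  θ3 = atan2(B,A) + arccos(C/0.4603) = 0.6982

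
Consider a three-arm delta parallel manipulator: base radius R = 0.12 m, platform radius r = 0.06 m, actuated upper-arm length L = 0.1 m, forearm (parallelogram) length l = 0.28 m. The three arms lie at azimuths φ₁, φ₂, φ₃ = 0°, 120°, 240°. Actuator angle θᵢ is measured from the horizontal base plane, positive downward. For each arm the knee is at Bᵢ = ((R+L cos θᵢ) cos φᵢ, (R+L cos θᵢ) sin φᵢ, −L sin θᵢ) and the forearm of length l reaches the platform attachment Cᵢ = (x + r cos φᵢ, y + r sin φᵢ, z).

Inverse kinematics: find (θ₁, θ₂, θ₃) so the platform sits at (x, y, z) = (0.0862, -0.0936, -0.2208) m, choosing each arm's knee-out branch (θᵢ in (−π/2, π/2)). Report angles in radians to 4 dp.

φ1=0.0° → target in arm frame (0.0862, -0.0936)
  A=-0.0262, B=-0.2208, C=(l²−L²−A²−y'²−z²)/(2L)=0.0510
  γ=atan2(-0.2208,-0.0262)=-1.6889;  ψ=arccos(0.2294)=1.3394;  θ1=γ+ψ≈-0.3495
rotate P by −φ2: (-0.1242, -0.0279, -0.2208)
  A cos θ + B sin θ = C:  0.1842·cos θ + -0.2208·sin θ = -0.0752
  √(A²+B²)=0.2875;  θ2 = -0.8756+1.8355 ≈ 0.9598
φ3=240.0° → target in arm frame (0.0380, 0.1215)
  A cos θ + B sin θ = C:  0.0220·cos θ + -0.2208·sin θ = 0.0221
  γ=atan2(-0.2208,0.0220)=-1.4713;  ψ=arccos(0.0994)=1.4712;  θ3=γ+ψ≈-0.0001

θ₁ = -0.3495, θ₂ = 0.9598, θ₃ = -0.0001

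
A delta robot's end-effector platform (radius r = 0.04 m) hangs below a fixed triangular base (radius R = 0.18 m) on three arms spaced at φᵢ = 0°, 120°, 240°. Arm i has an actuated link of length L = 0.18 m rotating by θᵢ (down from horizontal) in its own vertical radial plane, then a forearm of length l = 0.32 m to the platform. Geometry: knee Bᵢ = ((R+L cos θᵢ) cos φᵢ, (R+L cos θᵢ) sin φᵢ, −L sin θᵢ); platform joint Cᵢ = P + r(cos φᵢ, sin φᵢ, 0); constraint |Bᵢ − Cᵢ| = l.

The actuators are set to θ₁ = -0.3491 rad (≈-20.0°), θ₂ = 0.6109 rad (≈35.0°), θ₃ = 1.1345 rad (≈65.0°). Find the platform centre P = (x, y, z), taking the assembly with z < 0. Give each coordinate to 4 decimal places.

S1 = (0.3091·cos0.0°, 0.3091·sin0.0°, 0.0616) = (0.3091, 0.0000, 0.0616)
S2 = (0.2874·cos120.0°, 0.2874·sin120.0°, -0.1032) = (-0.1437, 0.2489, -0.1032)
S3 = (0.2161·cos240.0°, 0.2161·sin240.0°, -0.1631) = (-0.1080, -0.1871, -0.1631)
subtract pairs → two planes through P
[-0.9057 0.4979 -0.3296]·P = -0.0061;  [-0.8344 -0.3742 -0.4494]·P = -0.0261
det = 0.7544;  x = 0.0202+-0.4601z,  y = 0.0246+-0.1750z
into |P−S₁|² = l²: 1.2424z² + 0.1342z + -0.0145 = 0;  Δ = 0.0902;  z = -0.1749 or 0.0669 → z<0 root = -0.1749
x = 0.1007, y = 0.0552

(0.1007, 0.0552, -0.1749)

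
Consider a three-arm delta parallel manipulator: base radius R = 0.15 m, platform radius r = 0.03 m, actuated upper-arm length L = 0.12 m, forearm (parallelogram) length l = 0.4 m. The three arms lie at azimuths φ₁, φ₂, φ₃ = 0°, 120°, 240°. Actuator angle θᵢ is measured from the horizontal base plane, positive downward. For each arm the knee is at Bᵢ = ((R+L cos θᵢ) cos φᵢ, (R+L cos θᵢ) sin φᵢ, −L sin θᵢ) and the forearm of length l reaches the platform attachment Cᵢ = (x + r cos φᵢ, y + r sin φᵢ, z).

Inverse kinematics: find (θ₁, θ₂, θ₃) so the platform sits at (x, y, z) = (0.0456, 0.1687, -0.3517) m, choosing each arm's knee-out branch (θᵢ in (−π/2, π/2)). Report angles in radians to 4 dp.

φ1=0.0° → target in arm frame (0.0456, 0.1687)
  e−x'=0.0744;  (l²−L²−(e−x')²−y'²−z²)/2L = -0.0504
  γ=atan2(-0.3517,0.0744)=-1.3623;  ψ=arccos(-0.1401)=1.7114;  θ1=γ+ψ≈0.3490
rotate P by −φ2: (0.1233, -0.1238, -0.3517)
  e−x'=-0.0033;  (l²−L²−(e−x')²−y'²−z²)/2L = 0.0273
  γ=atan2(-0.3517,-0.0033)=-1.5802;  ψ=arccos(0.0777)=1.4930;  θ2=γ+ψ≈-0.0872
rotate P by −φ3: (-0.1689, -0.0449, -0.3517)
  A cos θ + B sin θ = C:  0.2889·cos θ + -0.3517·sin θ = -0.2649
  √(A²+B²)=0.4551;  θ3 = -0.8831+2.1919 ≈ 1.3088

θ₁ = 0.3490, θ₂ = -0.0872, θ₃ = 1.3088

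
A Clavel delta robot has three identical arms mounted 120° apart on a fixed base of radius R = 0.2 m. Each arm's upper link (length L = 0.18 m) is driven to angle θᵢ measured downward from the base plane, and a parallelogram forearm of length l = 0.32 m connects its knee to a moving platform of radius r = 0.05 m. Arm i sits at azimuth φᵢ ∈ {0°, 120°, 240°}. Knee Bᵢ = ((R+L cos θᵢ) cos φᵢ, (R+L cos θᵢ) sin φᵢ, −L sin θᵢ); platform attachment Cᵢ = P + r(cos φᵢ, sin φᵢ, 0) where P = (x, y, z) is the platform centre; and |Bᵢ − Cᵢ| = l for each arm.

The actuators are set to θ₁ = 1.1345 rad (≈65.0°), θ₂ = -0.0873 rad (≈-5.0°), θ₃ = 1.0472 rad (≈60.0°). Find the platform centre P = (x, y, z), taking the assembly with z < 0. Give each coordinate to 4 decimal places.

(-0.0709, 0.1001, -0.2279)

O1 = (0.2261·cos0.0°, 0.2261·sin0.0°, -0.1631) = (0.2261, 0.0000, -0.1631)
O2 = (0.3293·cos120.0°, 0.3293·sin120.0°, 0.0157) = (-0.1647, 0.2852, 0.0157)
O3 = (0.2400·cos240.0°, 0.2400·sin240.0°, -0.1559) = (-0.1200, -0.2078, -0.1559)
eliminate P² terms by subtracting sphere 1 from 2 and 3
[-0.7814 0.5704 0.3577]·P = 0.0310;  [-0.6921 -0.4157 0.0145]·P = 0.0042
Cramer: x(z) = -0.0212+0.2181z;  y(z) = 0.0253-0.3282z
quadratic in z: (1.1553)z²+(0.2018)z+(-0.0140)=0, √Δ=0.3247 → z ∈ {-0.2279, 0.0532}; z = -0.2279 (taking z<0)
x = -0.0709, y = 0.1001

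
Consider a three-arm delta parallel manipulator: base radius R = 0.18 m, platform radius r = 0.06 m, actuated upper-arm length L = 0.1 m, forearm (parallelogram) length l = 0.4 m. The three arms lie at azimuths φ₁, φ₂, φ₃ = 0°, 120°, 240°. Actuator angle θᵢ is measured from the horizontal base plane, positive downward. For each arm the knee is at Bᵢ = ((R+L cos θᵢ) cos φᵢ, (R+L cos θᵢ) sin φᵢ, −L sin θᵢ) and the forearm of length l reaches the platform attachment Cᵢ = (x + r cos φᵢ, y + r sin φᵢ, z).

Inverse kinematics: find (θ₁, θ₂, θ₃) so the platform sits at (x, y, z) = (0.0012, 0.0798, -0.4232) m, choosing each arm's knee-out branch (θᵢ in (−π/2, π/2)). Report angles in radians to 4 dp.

φ1=0.0° → target in arm frame (0.0012, 0.0798)
  A cos θ + B sin θ = C:  0.1188·cos θ + -0.4232·sin θ = -0.2479
  γ=atan2(-0.4232,0.1188)=-1.2971;  ψ=arccos(-0.5640)=2.1700;  θ1=γ+ψ≈0.8729
φ2=120.0° → target in arm frame (0.0685, -0.0409)
  A=0.0515, B=-0.4232, C=(l²−L²−A²−y'²−z²)/(2L)=-0.1671
  √(A²+B²)=0.4263;  θ2 = -1.4497+1.9736 ≈ 0.5239
rotate P by −φ3: (-0.0697, -0.0389, -0.4232)
  e−x'=0.1897;  (l²−L²−(e−x')²−y'²−z²)/2L = -0.3330
  θ3 = atan2(B,A) + arccos(C/0.4638) = 1.2223

θ₁ = 0.8729, θ₂ = 0.5239, θ₃ = 1.2223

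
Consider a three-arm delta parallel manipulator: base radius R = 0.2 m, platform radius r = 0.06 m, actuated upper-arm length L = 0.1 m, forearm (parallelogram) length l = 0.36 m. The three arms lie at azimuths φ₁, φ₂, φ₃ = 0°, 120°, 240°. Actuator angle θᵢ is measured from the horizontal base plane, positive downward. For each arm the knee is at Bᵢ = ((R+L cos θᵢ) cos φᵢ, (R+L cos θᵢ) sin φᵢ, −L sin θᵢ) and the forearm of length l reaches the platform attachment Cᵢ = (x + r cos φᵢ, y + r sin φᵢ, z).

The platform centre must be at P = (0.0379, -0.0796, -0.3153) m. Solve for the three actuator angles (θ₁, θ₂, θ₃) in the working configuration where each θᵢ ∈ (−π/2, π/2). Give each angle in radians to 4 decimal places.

θ₁ = 0.2615, θ₂ = 1.0468, θ₃ = 0.1741

rotate P by −φ1: (0.0379, -0.0796, -0.3153)
  A=0.1021, B=-0.3153, C=(l²−L²−A²−y'²−z²)/(2L)=0.0171
  θ1 = atan2(B,A) + arccos(C/0.3314) = 0.2615
φ2=120.0° → target in arm frame (-0.0879, 0.0070)
  A=0.2279, B=-0.3153, C=(l²−L²−A²−y'²−z²)/(2L)=-0.1590
  √(A²+B²)=0.3890;  θ2 = -0.9450+1.9918 ≈ 1.0468
rotate P by −φ3: (0.0500, 0.0726, -0.3153)
  A cos θ + B sin θ = C:  0.0900·cos θ + -0.3153·sin θ = 0.0340
  θ3 = atan2(B,A) + arccos(C/0.3279) = 0.1741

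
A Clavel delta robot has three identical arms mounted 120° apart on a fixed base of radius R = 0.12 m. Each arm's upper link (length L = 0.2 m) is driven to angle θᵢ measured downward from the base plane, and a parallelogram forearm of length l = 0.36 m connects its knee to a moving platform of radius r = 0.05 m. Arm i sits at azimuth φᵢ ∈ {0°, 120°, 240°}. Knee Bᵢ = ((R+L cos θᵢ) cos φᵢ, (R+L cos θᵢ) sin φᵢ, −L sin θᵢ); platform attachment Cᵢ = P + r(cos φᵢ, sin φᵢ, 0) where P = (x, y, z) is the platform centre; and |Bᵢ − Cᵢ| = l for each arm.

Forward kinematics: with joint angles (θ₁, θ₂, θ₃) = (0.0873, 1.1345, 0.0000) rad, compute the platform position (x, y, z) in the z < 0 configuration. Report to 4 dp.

centre 1 = (0.2692·cos0.0°, 0.2692·sin0.0°, -0.0174) = (0.2692, 0.0000, -0.0174)
φ2=120.0°: virtual centre (-0.0773, 0.1338, -0.1813), radius l
centre 3 = (0.2700·cos240.0°, 0.2700·sin240.0°, 0.0000) = (-0.1350, -0.2338, 0.0000)
|centre ₂|²−|centre ₁|² = -0.0161;  |centre ₃|²−|centre ₁|² = 0.0001
plane₁₂: -0.6930x+0.2676y+-0.3277z = -0.0161
det = 0.5405;  x = 0.0138+-0.2662z,  y = -0.0242+0.5349z
sphere 1 gives Az²+Bz+C=0 with A=1.3570, B=0.1450, C=-0.0635;  B²−4AC=0.3656;  roots -0.2762, 0.1694;  negative root z = -0.2762
x = 0.0874, y = -0.1719

(0.0874, -0.1719, -0.2762)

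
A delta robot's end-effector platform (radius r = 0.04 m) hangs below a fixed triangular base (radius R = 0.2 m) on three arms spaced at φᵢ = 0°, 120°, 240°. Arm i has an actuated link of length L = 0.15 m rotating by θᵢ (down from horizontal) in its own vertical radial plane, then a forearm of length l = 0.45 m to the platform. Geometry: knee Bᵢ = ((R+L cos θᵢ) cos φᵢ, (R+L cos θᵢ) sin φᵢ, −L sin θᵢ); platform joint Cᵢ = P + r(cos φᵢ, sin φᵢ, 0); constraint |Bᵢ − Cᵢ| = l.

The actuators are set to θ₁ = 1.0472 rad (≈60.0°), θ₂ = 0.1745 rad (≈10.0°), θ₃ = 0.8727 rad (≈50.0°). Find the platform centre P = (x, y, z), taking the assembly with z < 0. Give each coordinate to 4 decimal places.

φ1=0.0°: virtual centre (0.2350, 0.0000, -0.1299), radius l
O2 = (0.3077·cos120.0°, 0.3077·sin120.0°, -0.0260) = (-0.1539, 0.2665, -0.0260)
φ3=240.0°: virtual centre (-0.1282, -0.2221, -0.1149), radius l
subtract pairs → two planes through P
linear system: -0.7777x+0.5330y = 0.0233−0.2077z; -0.7264x+-0.4441y = 0.0069−0.0300z
det = 0.7326;  x = -0.0191+0.1477z,  y = 0.0158+-0.1741z
quadratic in z: (1.0522)z²+(0.1792)z+(-0.1208)=0, √Δ=0.7352 → z ∈ {-0.4346, 0.2642}; z = -0.4346 (taking z<0)
x = -0.0833, y = 0.0915

(-0.0833, 0.0915, -0.4346)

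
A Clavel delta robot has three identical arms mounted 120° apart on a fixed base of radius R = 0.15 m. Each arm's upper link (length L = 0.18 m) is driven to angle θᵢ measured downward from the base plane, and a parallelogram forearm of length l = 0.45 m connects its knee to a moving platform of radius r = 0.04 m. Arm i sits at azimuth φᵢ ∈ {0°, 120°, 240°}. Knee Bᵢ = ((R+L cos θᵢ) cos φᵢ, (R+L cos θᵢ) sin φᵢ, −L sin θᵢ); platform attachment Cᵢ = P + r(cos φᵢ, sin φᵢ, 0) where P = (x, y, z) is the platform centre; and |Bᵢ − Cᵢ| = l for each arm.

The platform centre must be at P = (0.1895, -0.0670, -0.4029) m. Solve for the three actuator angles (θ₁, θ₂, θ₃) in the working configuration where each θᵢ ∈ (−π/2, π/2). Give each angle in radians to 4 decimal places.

φ1=0.0° → target in arm frame (0.1895, -0.0670)
  e−x'=-0.0795;  (l²−L²−(e−x')²−y'²−z²)/2L = -0.0084
  √(A²+B²)=0.4107;  θ1 = -1.7656+1.5913 ≈ -0.1743
arm 2 (φ=120.0°): x'=-0.1528, y'=-0.1306
  e−x'=0.2628;  (l²−L²−(e−x')²−y'²−z²)/2L = -0.2176
  θ2 = atan2(B,A) + arccos(C/0.4810) = 1.0474
φ3=240.0° → target in arm frame (-0.0367, 0.1976)
  A=0.1467, B=-0.4029, C=(l²−L²−A²−y'²−z²)/(2L)=-0.1467
  √(A²+B²)=0.4288;  θ3 = -1.2215+1.9199 ≈ 0.6984

θ₁ = -0.1743, θ₂ = 1.0474, θ₃ = 0.6984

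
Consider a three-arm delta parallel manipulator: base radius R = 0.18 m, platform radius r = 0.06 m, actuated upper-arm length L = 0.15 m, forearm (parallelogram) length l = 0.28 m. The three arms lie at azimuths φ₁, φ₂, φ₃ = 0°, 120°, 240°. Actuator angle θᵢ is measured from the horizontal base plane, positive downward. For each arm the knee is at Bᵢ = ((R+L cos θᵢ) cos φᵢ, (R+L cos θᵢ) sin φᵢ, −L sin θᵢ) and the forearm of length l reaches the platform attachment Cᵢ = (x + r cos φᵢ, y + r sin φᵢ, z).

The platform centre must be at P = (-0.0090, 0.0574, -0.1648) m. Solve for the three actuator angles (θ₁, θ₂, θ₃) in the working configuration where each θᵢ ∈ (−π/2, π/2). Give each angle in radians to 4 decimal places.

φ1=0.0° → target in arm frame (-0.0090, 0.0574)
  A cos θ + B sin θ = C:  0.1290·cos θ + -0.1648·sin θ = 0.0294
  √(A²+B²)=0.2093;  θ1 = -0.9067+1.4301 ≈ 0.5234
φ2=120.0° → target in arm frame (0.0542, -0.0209)
  e−x'=0.0658;  (l²−L²−(e−x')²−y'²−z²)/2L = 0.0799
  θ2 = atan2(B,A) + arccos(C/0.1774) = -0.0874
arm 3 (φ=240.0°): x'=-0.0452, y'=-0.0365
  A=0.1652, B=-0.1648, C=(l²−L²−A²−y'²−z²)/(2L)=0.0004
  √(A²+B²)=0.2334;  θ3 = -0.7842+1.5692 ≈ 0.7850

θ₁ = 0.5234, θ₂ = -0.0874, θ₃ = 0.7850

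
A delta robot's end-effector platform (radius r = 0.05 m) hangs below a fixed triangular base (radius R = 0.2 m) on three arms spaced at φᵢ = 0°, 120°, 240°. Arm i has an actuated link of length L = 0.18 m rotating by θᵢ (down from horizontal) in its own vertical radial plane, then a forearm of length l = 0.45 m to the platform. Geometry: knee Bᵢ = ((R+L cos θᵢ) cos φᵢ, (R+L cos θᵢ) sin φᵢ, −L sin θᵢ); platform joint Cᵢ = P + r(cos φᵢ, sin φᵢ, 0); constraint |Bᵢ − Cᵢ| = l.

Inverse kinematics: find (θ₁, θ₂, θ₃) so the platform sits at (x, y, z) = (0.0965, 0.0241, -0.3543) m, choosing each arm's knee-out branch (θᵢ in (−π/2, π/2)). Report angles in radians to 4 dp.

θ₁ = -0.1746, θ₂ = 0.4364, θ₃ = 0.6110

φ1=0.0° → target in arm frame (0.0965, 0.0241)
  e−x'=0.0535;  (l²−L²−(e−x')²−y'²−z²)/2L = 0.1142
  γ=atan2(-0.3543,0.0535)=-1.4209;  ψ=arccos(0.3188)=1.2463;  θ1=γ+ψ≈-0.1746
rotate P by −φ2: (-0.0274, -0.0956, -0.3543)
  e−x'=0.1774;  (l²−L²−(e−x')²−y'²−z²)/2L = 0.0110
  γ=atan2(-0.3543,0.1774)=-1.1066;  ψ=arccos(0.0278)=1.5430;  θ2=γ+ψ≈0.4364
rotate P by −φ3: (-0.0691, 0.0715, -0.3543)
  A cos θ + B sin θ = C:  0.2191·cos θ + -0.3543·sin θ = -0.0238
  γ=atan2(-0.3543,0.2191)=-1.0169;  ψ=arccos(-0.0571)=1.6279;  θ3=γ+ψ≈0.6110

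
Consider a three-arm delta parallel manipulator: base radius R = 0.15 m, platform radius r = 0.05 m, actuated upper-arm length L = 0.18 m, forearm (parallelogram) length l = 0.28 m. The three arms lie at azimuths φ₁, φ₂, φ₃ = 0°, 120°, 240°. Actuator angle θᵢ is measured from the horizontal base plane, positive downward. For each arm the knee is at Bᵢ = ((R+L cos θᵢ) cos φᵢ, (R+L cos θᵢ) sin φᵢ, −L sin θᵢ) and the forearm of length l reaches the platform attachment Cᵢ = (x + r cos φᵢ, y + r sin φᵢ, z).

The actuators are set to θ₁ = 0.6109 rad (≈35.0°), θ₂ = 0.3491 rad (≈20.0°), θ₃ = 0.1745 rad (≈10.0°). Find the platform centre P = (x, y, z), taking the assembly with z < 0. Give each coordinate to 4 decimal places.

(-0.0286, -0.0110, -0.1487)

arm 1 at φ=0.0°: (R−r)+L cos θ1 = 0.2474;  S1 = (0.2474, 0.0000, -0.1032)
arm 2 at φ=120.0°: (R−r)+L cos θ2 = 0.2691;  S2 = (-0.1346, 0.2331, -0.0616)
arm 3 at φ=240.0°: (R−r)+L cos θ3 = 0.2773;  S3 = (-0.1386, -0.2401, -0.0313)
eliminate P² terms by subtracting sphere 1 from 2 and 3
[-0.7640 0.4662 0.0834]·P = 0.0043;  [-0.7722 -0.4802 0.1440]·P = 0.0060
Cramer: x(z) = -0.0067+0.1474z;  y(z) = -0.0017+0.0628z
into |P−S₁|² = l²: 1.0257z² + 0.1314z + -0.0032 = 0;  Δ = 0.0302;  z = -0.1487 or 0.0207 → z<0 root = -0.1487
x = -0.0286, y = -0.0110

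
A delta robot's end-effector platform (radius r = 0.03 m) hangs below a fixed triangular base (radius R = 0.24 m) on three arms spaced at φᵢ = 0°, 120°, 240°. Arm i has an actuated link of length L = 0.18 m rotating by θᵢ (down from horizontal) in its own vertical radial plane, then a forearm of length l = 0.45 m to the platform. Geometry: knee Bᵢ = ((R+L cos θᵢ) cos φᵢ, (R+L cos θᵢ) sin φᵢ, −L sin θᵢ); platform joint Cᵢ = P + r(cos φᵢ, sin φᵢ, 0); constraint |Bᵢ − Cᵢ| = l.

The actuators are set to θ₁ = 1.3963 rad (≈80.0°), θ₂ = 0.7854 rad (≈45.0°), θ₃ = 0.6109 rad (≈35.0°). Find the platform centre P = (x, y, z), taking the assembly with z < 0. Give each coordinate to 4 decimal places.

O1 = (0.2413·cos0.0°, 0.2413·sin0.0°, -0.1773) = (0.2413, 0.0000, -0.1773)
O2 = (0.3373·cos120.0°, 0.3373·sin120.0°, -0.1273) = (-0.1686, 0.2921, -0.1273)
φ3=240.0°: virtual centre (-0.1787, -0.3096, -0.1032), radius l
eliminate P² terms by subtracting sphere 1 from 2 and 3
plane₁₂: -0.8198x+0.5842y+0.1000z = 0.0403
det = 0.9982;  x = -0.0536+0.1486z,  y = -0.0061+0.0375z
sphere 1 gives Az²+Bz+C=0 with A=1.0235, B=0.2664, C=-0.0841;  B²−4AC=0.4154;  roots -0.4450, 0.1847;  negative root z = -0.4450
x = -0.1197, y = -0.0228

(-0.1197, -0.0228, -0.4450)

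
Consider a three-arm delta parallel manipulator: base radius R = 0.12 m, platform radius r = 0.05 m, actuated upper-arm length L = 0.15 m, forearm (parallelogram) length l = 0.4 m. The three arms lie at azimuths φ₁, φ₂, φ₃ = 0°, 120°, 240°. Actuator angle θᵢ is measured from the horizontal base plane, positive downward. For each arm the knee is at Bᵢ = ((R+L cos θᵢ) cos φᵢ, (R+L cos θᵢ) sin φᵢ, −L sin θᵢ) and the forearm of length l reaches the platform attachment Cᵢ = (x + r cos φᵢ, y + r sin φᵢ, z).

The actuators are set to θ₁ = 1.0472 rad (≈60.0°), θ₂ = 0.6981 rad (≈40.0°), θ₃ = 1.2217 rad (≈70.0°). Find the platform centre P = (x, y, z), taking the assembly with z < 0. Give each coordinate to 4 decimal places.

arm 1 at φ=0.0°: e+L cos θ1 = 0.1450;  S1 = (0.1450, 0.0000, -0.1299)
S2 = (0.1849·cos120.0°, 0.1849·sin120.0°, -0.0964) = (-0.0925, 0.1601, -0.0964)
arm 3 at φ=240.0°: e+L cos θ3 = 0.1213;  S3 = (-0.0607, -0.1051, -0.1410)
|S₂|²−|S₁|² = 0.0056;  |S₃|²−|S₁|² = -0.0033
[-0.4749 0.3203 0.0670]·P = 0.0056;  [-0.4113 -0.2101 -0.0221]·P = -0.0033
det = 0.2315;  x = -0.0005+0.0302z,  y = 0.0167+-0.1643z
into |P−S₁|² = l²: 1.0279z² + 0.2455z + -0.1217 = 0;  Δ = 0.5606;  z = -0.4836 or 0.2448 → z<0 root = -0.4836
x = -0.0151, y = 0.0962

(-0.0151, 0.0962, -0.4836)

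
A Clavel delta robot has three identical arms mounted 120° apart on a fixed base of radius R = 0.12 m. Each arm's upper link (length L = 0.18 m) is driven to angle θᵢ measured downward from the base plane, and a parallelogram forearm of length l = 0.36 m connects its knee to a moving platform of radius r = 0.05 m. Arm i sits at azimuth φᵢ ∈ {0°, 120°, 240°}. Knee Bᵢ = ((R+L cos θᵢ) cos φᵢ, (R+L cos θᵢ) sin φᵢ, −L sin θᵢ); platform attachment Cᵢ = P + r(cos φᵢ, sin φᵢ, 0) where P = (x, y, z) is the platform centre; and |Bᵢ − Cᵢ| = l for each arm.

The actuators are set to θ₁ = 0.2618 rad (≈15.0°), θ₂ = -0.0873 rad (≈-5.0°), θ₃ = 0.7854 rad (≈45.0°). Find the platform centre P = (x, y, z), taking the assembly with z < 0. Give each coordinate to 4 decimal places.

φ1=0.0°: virtual centre (0.2439, 0.0000, -0.0466), radius l
S2 = (0.2493·cos120.0°, 0.2493·sin120.0°, 0.0157) = (-0.1247, 0.2159, 0.0157)
S3 = (0.1973·cos240.0°, 0.1973·sin240.0°, -0.1273) = (-0.0986, -0.1708, -0.1273)
|S₂|²−|S₁|² = 0.0008;  |S₃|²−|S₁|² = -0.0065
[-0.7370 0.4318 0.1246]·P = 0.0008;  [-0.6850 -0.3417 -0.1614]·P = -0.0065
Cramer: x(z) = 0.0047-0.0495z;  y(z) = 0.0097-0.3730z
sphere 1 gives Az²+Bz+C=0 with A=1.1416, B=0.1096, C=-0.0701;  B²−4AC=0.3322;  roots -0.3005, 0.2044;  negative root z = -0.3005
x = 0.0195, y = 0.1218

(0.0195, 0.1218, -0.3005)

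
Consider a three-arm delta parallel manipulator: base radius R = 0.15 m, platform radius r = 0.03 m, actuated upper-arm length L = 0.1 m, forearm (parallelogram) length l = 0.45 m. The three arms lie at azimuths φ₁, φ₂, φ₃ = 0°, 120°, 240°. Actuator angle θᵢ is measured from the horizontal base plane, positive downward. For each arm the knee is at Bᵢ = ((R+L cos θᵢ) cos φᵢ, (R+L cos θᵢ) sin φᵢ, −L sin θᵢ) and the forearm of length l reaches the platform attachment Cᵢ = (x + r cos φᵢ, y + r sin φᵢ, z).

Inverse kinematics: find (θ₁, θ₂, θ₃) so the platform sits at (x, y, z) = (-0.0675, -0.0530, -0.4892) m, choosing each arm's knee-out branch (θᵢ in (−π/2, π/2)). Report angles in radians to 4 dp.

θ₁ = 1.3087, θ₂ = 1.0469, θ₃ = 0.6104

arm 1 (φ=0.0°): x'=-0.0675, y'=-0.0530
  A cos θ + B sin θ = C:  0.1875·cos θ + -0.4892·sin θ = -0.4239
  θ1 = atan2(B,A) + arccos(C/0.5239) = 1.3087
arm 2 (φ=120.0°): x'=-0.0121, y'=0.0850
  e−x'=0.1321;  (l²−L²−(e−x')²−y'²−z²)/2L = -0.3575
  √(A²+B²)=0.5067;  θ2 = -1.3070+2.3539 ≈ 1.0469
arm 3 (φ=240.0°): x'=0.0796, y'=-0.0320
  A cos θ + B sin θ = C:  0.0404·cos θ + -0.4892·sin θ = -0.2473
  θ3 = atan2(B,A) + arccos(C/0.4909) = 0.6104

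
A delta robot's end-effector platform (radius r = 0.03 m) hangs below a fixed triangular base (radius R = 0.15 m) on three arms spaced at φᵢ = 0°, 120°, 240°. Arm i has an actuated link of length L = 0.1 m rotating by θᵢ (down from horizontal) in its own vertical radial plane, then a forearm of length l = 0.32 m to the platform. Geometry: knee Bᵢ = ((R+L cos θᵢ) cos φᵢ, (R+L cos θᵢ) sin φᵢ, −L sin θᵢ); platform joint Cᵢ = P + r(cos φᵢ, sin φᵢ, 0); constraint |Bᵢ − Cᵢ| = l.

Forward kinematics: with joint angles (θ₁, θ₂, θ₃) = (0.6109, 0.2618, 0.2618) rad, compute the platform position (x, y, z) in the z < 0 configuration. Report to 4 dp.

(-0.0335, 0.0000, -0.2741)

arm 1 at φ=0.0°: (R−r)+L cos θ1 = 0.2019;  S1 = (0.2019, 0.0000, -0.0574)
arm 2 at φ=120.0°: (R−r)+L cos θ2 = 0.2166;  S2 = (-0.1083, 0.1876, -0.0259)
arm 3 at φ=240.0°: (R−r)+L cos θ3 = 0.2166;  S3 = (-0.1083, -0.1876, -0.0259)
subtract pairs → two planes through P
[-0.6204 0.3751 0.0630]·P = 0.0035;  [-0.6204 -0.3751 0.0630]·P = 0.0035
det = 0.4655;  x = -0.0057+0.1015z,  y = 0.0000+0.0000z
sphere 1 gives Az²+Bz+C=0 with A=1.0103, B=0.0726, C=-0.0560;  B²−4AC=0.2316;  roots -0.2741, 0.2023;  negative root z = -0.2741
x = -0.0335, y = 0.0000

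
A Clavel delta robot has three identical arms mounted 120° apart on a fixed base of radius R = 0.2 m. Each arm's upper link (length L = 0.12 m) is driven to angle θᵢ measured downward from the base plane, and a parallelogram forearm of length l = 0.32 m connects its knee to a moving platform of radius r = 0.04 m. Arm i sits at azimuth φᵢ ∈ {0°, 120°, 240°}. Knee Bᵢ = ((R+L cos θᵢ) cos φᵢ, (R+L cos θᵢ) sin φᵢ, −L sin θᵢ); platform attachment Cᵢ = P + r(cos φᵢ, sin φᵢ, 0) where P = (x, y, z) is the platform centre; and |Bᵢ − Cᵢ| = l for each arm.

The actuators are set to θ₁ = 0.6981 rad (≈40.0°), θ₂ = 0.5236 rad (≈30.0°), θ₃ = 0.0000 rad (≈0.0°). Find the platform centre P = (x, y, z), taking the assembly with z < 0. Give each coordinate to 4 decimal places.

φ1=0.0°: virtual centre (0.2519, 0.0000, -0.0771), radius l
centre 2 = (0.2639·cos120.0°, 0.2639·sin120.0°, -0.0600) = (-0.1320, 0.2286, -0.0600)
φ3=240.0°: virtual centre (-0.1400, -0.2425, 0.0000), radius l
eliminate P² terms by subtracting sphere 1 from 2 and 3
[-0.7678 0.4571 0.0343]·P = 0.0038;  [-0.7839 -0.4850 0.1543]·P = 0.0090
det = 0.7307;  x = -0.0082+0.1193z,  y = -0.0053+0.1253z
into |P−centre ₁|² = l²: 1.0299z² + 0.0909z + -0.0288 = 0;  Δ = 0.1268;  z = -0.2170 or 0.1287 → z<0 root = -0.2170
x = -0.0340, y = -0.0325

(-0.0340, -0.0325, -0.2170)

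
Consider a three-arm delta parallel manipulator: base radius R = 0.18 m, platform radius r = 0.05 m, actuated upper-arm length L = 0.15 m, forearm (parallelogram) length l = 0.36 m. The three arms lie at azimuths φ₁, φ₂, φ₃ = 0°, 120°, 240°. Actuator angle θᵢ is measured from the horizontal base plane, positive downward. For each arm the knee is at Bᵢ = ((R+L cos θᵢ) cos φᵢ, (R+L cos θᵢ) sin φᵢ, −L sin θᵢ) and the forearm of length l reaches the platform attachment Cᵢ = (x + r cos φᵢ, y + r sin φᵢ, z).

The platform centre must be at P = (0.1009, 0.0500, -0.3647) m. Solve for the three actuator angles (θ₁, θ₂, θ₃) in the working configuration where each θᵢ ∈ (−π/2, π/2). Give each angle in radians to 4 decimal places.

θ₁ = 0.3494, θ₂ = 0.8725, θ₃ = 1.2218

φ1=0.0° → target in arm frame (0.1009, 0.0500)
  A cos θ + B sin θ = C:  0.0291·cos θ + -0.3647·sin θ = -0.0975
  √(A²+B²)=0.3659;  θ1 = -1.4912+1.8406 ≈ 0.3494
φ2=120.0° → target in arm frame (-0.0071, -0.1124)
  A=0.1371, B=-0.3647, C=(l²−L²−A²−y'²−z²)/(2L)=-0.1912
  √(A²+B²)=0.3896;  θ2 = -1.2111+2.0836 ≈ 0.8725
rotate P by −φ3: (-0.0938, 0.0624, -0.3647)
  e−x'=0.2238;  (l²−L²−(e−x')²−y'²−z²)/2L = -0.2662
  θ3 = atan2(B,A) + arccos(C/0.4279) = 1.2218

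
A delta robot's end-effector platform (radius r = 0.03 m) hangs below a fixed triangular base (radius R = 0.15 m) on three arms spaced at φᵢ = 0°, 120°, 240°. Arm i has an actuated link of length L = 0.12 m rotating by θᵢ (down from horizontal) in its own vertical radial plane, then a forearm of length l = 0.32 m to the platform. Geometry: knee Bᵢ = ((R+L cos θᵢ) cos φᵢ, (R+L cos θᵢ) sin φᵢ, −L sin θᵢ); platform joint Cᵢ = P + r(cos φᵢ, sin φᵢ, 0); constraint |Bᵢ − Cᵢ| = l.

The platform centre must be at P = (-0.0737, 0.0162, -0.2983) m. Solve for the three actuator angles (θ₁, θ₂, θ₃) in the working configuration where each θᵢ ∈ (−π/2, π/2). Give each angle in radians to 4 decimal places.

rotate P by −φ1: (-0.0737, 0.0162, -0.2983)
  A=0.1937, B=-0.2983, C=(l²−L²−A²−y'²−z²)/(2L)=-0.1615
  θ1 = atan2(B,A) + arccos(C/0.3557) = 1.0473
arm 2 (φ=120.0°): x'=0.0509, y'=0.0557
  e−x'=0.0691;  (l²−L²−(e−x')²−y'²−z²)/2L = -0.0369
  √(A²+B²)=0.3062;  θ2 = -1.3431+1.6917 ≈ 0.3486
rotate P by −φ3: (0.0228, -0.0719, -0.2983)
  A cos θ + B sin θ = C:  0.0972·cos θ + -0.2983·sin θ = -0.0650
  √(A²+B²)=0.3137;  θ3 = -1.2559+1.7795 ≈ 0.5236

θ₁ = 1.0473, θ₂ = 0.3486, θ₃ = 0.5236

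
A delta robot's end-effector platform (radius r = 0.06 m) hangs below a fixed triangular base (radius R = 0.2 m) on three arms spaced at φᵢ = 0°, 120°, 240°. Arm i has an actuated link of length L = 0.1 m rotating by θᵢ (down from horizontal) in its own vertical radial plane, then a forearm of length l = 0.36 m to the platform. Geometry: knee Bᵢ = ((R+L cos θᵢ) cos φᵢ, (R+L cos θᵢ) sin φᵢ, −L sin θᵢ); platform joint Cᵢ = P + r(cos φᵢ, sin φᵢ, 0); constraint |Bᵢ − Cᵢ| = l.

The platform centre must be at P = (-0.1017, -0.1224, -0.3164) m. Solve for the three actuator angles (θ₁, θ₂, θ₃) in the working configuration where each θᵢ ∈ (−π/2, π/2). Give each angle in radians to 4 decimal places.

θ₁ = 1.3960, θ₂ = 1.1348, θ₃ = -0.3492

rotate P by −φ1: (-0.1017, -0.1224, -0.3164)
  A=0.2417, B=-0.3164, C=(l²−L²−A²−y'²−z²)/(2L)=-0.2695
  θ1 = atan2(B,A) + arccos(C/0.3982) = 1.3960
rotate P by −φ2: (-0.0552, 0.1493, -0.3164)
  A cos θ + B sin θ = C:  0.1952·cos θ + -0.3164·sin θ = -0.2044
  γ=atan2(-0.3164,0.1952)=-1.0181;  ψ=arccos(-0.5498)=2.1529;  θ2=γ+ψ≈1.1348
arm 3 (φ=240.0°): x'=0.1569, y'=-0.0269
  A cos θ + B sin θ = C:  -0.0169·cos θ + -0.3164·sin θ = 0.0924
  √(A²+B²)=0.3168;  θ3 = -1.6240+1.2748 ≈ -0.3492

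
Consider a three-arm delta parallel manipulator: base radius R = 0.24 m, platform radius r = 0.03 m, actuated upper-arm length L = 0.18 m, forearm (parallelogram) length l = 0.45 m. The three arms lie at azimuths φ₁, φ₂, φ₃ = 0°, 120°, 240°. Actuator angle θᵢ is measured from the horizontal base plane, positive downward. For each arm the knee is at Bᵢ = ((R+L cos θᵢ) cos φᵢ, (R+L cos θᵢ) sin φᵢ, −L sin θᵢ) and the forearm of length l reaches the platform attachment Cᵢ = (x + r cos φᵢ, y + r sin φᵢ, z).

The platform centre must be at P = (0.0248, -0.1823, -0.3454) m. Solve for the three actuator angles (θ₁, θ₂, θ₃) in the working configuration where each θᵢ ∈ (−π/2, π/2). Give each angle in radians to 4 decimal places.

θ₁ = 0.6111, θ₂ = 1.3962, θ₃ = -0.0870

rotate P by −φ1: (0.0248, -0.1823, -0.3454)
  e−x'=0.1852;  (l²−L²−(e−x')²−y'²−z²)/2L = -0.0465
  γ=atan2(-0.3454,0.1852)=-1.0786;  ψ=arccos(-0.1186)=1.6897;  θ1=γ+ψ≈0.6111
φ2=120.0° → target in arm frame (-0.1703, 0.0697)
  A cos θ + B sin θ = C:  0.3803·cos θ + -0.3454·sin θ = -0.2741
  √(A²+B²)=0.5137;  θ2 = -0.7374+2.1335 ≈ 1.3962
rotate P by −φ3: (0.1455, 0.1126, -0.3454)
  e−x'=0.0645;  (l²−L²−(e−x')²−y'²−z²)/2L = 0.0943
  √(A²+B²)=0.3514;  θ3 = -1.3861+1.2991 ≈ -0.0870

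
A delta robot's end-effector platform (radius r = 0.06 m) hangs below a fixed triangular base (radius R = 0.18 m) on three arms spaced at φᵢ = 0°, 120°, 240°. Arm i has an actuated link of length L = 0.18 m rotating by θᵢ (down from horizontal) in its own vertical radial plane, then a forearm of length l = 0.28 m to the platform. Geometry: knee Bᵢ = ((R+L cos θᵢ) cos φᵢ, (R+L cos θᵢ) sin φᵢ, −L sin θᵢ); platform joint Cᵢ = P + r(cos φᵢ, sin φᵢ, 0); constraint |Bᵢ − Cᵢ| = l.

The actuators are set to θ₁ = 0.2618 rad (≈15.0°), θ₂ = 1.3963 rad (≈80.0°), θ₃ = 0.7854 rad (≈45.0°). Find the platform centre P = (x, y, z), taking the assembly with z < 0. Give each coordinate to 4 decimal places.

S1 = (0.2939·cos0.0°, 0.2939·sin0.0°, -0.0466) = (0.2939, 0.0000, -0.0466)
arm 2 at φ=120.0°: (R−r)+L cos θ2 = 0.1513;  S2 = (-0.0756, 0.1310, -0.1773)
S3 = (0.2473·cos240.0°, 0.2473·sin240.0°, -0.1273) = (-0.1236, -0.2141, -0.1273)
eliminate P² terms by subtracting sphere 1 from 2 and 3
plane₁₂: -0.7390x+0.2620y+-0.2614z = -0.0342
det = 0.5353;  x = 0.0329+-0.2881z,  y = -0.0380+0.1849z
into |P−S₁|² = l²: 1.1172z² + 0.2295z + -0.0067 = 0;  Δ = 0.0825;  z = -0.2313 or 0.0258 → z<0 root = -0.2313
x = 0.0995, y = -0.0807

(0.0995, -0.0807, -0.2313)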